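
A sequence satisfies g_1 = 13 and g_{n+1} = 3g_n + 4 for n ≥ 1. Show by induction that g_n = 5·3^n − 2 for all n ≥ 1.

Base case: g_1 = 13, and 5·3^1 − 2 = 15 − 2 = 13.
Assume g_r = 5·3^r − 2 for some r ≥ 1.
Then g_{r+1} = 3g_r + 4 = 3·(5·3^r − 2) + 4 = 15·3^r − 6 + 4 = 5·3^{r+1} − 2.
By induction, g_n = 5·3^n − 2 for all n ≥ 1.

g_n = 5·3^n − 2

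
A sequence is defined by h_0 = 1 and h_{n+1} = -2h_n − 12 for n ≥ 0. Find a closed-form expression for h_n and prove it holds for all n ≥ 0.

Claim: h_n = 5·(-2)^n − 4.

Base case: h_0 = 1, and 5·(-2)^0 − 4 = 5 − 4 = 1.
Assume h_k = 5·(-2)^k − 4 for some k ≥ 0.
Then h_{k+1} = -2h_k − 12 = -2·(5·(-2)^k − 4) − 12 = -10·(-2)^k + 8 − 12 = 5·(-2)^{k+1} − 4.
Hence h_n = 5·(-2)^n − 4 for every n ≥ 0, by induction.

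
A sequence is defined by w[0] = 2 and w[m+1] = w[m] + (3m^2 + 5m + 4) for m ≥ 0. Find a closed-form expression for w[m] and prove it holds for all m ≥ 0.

Claim: w[m] = m^3 + m^2 + 2m + 2.

Base case: w[0] = 2, and 0^3 + 0^2 + 2·0 + 2 = 2.
Assume w[r] = r^3 + r^2 + 2r + 2.
Then w[r+1] = w[r] + (3r^2 + 5r + 4) = (r^3 + r^2 + 2r + 2) + (3r^2 + 5r + 4) = r^3 + 4r^2 + 7r + 6,
and (r+1)^3 + (r+1)^2 + 2·(r+1) + 2 = r^3 + 4r^2 + 7r + 6.
By induction, w[m] = m^3 + m^2 + 2m + 2 for all m ≥ 0.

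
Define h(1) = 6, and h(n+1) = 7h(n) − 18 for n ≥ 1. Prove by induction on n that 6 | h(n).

Base case: h(1) = 6 = 6·1, so 6 | h(1).
Assume 6 | h(m), so h(m) = 6t for some integer t.
Then h(m+1) = 7h(m) − 18 = 7·(6t) − 18 = 6(7t − 3), so 6 | h(m+1).
So the property holds for m+1, and by induction 6 | h(n) for all n ≥ 1.

6 | h(n)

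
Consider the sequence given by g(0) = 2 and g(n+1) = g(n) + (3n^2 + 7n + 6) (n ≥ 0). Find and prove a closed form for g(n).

Claim: g(n) = n^3 + 2n^2 + 3n + 2.

Base case: g(0) = 2, and 0^3 + 2·0^2 + 3·0 + 2 = 2.
Assume g(r) = r^3 + 2r^2 + 3r + 2.
Then g(r+1) = g(r) + (3r^2 + 7r + 6) = (r^3 + 2r^2 + 3r + 2) + (3r^2 + 7r + 6) = r^3 + 5r^2 + 10r + 8,
and (r+1)^3 + 2·(r+1)^2 + 3·(r+1) + 2 = r^3 + 5r^2 + 10r + 8.
Hence g(n) = n^3 + 2n^2 + 3n + 2 for every n ≥ 0, by induction.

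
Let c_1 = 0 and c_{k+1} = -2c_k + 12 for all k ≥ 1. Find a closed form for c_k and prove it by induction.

Claim: c_k = 2·(-2)^k + 4.

Base case: c_1 = 0, and 2·(-2)^1 + 4 = -4 + 4 = 0.
Assume c_j = 2·(-2)^j + 4 for some j ≥ 1.
Then c_{j+1} = -2c_j + 12 = -2·(2·(-2)^j + 4) + 12 = -4·(-2)^j − 8 + 12 = 2·(-2)^{j+1} + 4.
By induction, c_k = 2·(-2)^k + 4 for all k ≥ 1.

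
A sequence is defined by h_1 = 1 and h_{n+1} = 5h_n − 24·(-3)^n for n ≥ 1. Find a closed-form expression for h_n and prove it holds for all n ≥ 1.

Claim: h_n = 2·5^n + 3·(-3)^n.

Base case: h_1 = 1, and 2·5^1 + 3·(-3)^1 = 10 − 9 = 1.
Assume h_j = 2·5^j + 3·(-3)^j for some j ≥ 1.
Then h_{j+1} = 5h_j − 24·(-3)^j = 5·(2·5^j + 3·(-3)^j) − 24·(-3)^j = 2·5^{j+1} + 15·(-3)^j − 24·(-3)^j = 2·5^{j+1} − 9·(-3)^j = 2·5^{j+1} + 3·(-3)^{j+1}.
This completes the inductive step, so h_n = 2·5^n + 3·(-3)^n for all n ≥ 1.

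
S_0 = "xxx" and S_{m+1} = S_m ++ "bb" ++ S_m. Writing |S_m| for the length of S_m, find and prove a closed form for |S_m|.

Claim: |S_m| = 5·2^m − 2.

Base case: |S_0| = 3, and 5·2^0 − 2 = 3.
Assume |S_k| = 5·2^k − 2.
Then |S_{k+1}| = |S_k| + 2 + |S_k| = 2|S_k| + 2 = 2(5·2^k − 2) + 2 = 5·2^{k+1} − 4 + 2 = 5·2^{k+1} − 2.
By induction, |S_m| = 5·2^m − 2 for all m ≥ 0.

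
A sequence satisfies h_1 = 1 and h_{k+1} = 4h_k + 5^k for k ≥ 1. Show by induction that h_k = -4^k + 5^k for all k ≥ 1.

Base case: h_1 = 1, and -4^1 + 5^1 = -4 + 5 = 1.
Assume h_m = -4^m + 5^m for some m ≥ 1.
Then h_{m+1} = 4h_m + 5^m = 4·(-4^m + 5^m) + 5^m = -4^{m+1} + 4·5^m + 5^m = -4^{m+1} + 5·5^m = -4^{m+1} + 5^{m+1}.
This completes the inductive step, so h_k = -4^k + 5^k for all k ≥ 1.

h_k = -4^k + 5^k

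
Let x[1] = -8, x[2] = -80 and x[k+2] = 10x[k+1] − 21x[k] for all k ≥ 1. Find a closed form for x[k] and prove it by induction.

Claim: x[k] = 2·3^k − 2·7^k.

Base cases: x[1] = -8 and 2·3^1 − 2·7^1 = -8; x[2] = -80 and 2·3^2 − 2·7^2 = -80.
Assume x[j] = 2·3^j − 2·7^j for all 1 ≤ j ≤ r, where r ≥ 2.
Then x[r+1] = 10x[r] − 21x[r−1] = 10·(2·3^r − 2·7^r) − 21·(2·3^{r−1} − 2·7^{r−1}) = 2·(10·3 − 21)3^{r−1} − 2·(10·7 − 21)7^{r−1} = 18·3^{r−1} − 98·7^{r−1} = 2·3^{r+1} − 2·7^{r+1}.
So the formula holds for r+1, and by strong induction x[k] = 2·3^k − 2·7^k for all k ≥ 1.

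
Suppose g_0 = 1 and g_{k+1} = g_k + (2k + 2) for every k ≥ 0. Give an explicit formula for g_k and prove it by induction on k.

Claim: g_k = k^2 + k + 1.

Base case: g_0 = 1, and 0^2 + 0 + 1 = 1.
Assume g_r = r^2 + r + 1.
Then g_{r+1} = g_r + (2r + 2) = (r^2 + r + 1) + (2r + 2) = r^2 + 3r + 3,
and (r+1)^2 + (r+1) + 1 = r^2 + 3r + 3.
This completes the inductive step, so g_k = k^2 + k + 1 for all k ≥ 0.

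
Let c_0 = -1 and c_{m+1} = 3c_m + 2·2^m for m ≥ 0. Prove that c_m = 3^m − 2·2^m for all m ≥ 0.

Base case: c_0 = -1, and 3^0 − 2·2^0 = 1 − 2 = -1.
Assume c_j = 3^j − 2·2^j for some j ≥ 0.
Then c_{j+1} = 3c_j + 2·2^j = 3·(3^j − 2·2^j) + 2·2^j = 3^{j+1} − 6·2^j + 2·2^j = 3^{j+1} − 4·2^j = 3^{j+1} − 2·2^{j+1}.
This completes the inductive step, so c_m = 3^m − 2·2^m for all m ≥ 0.

c_m = 3^m − 2·2^m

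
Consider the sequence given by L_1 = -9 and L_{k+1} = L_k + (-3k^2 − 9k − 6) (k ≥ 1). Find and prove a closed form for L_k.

Claim: L_k = -k^3 − 3k^2 − 2k − 3.

Base case: L_1 = -9, and -1^3 − 3·1^2 − 2·1 − 3 = -9.
Assume L_m = -m^3 − 3m^2 − 2m − 3.
Then L_{m+1} = L_m + (-3m^2 − 9m − 6) = (-m^3 − 3m^2 − 2m − 3) + (-3m^2 − 9m − 6) = -m^3 − 6m^2 − 11m − 9,
and -(m+1)^3 − 3·(m+1)^2 − 2·(m+1) − 3 = -m^3 − 6m^2 − 11m − 9.
This completes the inductive step, so L_k = -k^3 − 3k^2 − 2k − 3 for all k ≥ 1.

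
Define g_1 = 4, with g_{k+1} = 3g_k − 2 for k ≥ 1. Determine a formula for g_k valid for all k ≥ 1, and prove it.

Claim: g_k = 3^k + 1.

Base case: g_1 = 4, and 3^1 + 1 = 3 + 1 = 4.
Assume g_j = 3^j + 1 for some j ≥ 1.
Then g_{j+1} = 3g_j − 2 = 3·(3^j + 1) − 2 = 3^{j+1} + 3 − 2 = 3^{j+1} + 1.
So the formula holds for j+1, and by induction g_k = 3^k + 1 for all k ≥ 1.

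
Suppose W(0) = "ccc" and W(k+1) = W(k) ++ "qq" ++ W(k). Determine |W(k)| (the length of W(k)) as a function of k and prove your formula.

Claim: |W(k)| = 5·2^k − 2.

Base case: |W(0)| = 3, and 5·2^0 − 2 = 3.
Assume |W(m)| = 5·2^m − 2.
Then |W(m+1)| = |W(m)| + 2 + |W(m)| = 2|W(m)| + 2 = 2(5·2^m − 2) + 2 = 5·2^{m+1} − 4 + 2 = 5·2^{m+1} − 2.
This completes the inductive step, so |W(k)| = 5·2^k − 2 for all k ≥ 0.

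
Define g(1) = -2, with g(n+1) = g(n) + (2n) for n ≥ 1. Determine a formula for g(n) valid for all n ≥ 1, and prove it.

Claim: g(n) = n^2 − n − 2.

Base case: g(1) = -2, and 1^2 − 1 − 2 = -2.
Assume g(j) = j^2 − j − 2.
Then g(j+1) = g(j) + (2j) = (j^2 − j − 2) + (2j) = j^2 + j − 2,
and (j+1)^2 − (j+1) − 2 = j^2 + j − 2.
Hence g(n) = n^2 − n − 2 for every n ≥ 1, by induction.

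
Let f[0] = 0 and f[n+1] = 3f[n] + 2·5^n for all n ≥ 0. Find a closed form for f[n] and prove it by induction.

Claim: f[n] = -3^n + 5^n.

Base case: f[0] = 0, and -3^0 + 5^0 = -1 + 1 = 0.
Assume f[r] = -3^r + 5^r for some r ≥ 0.
Then f[r+1] = 3f[r] + 2·5^r = 3·(-3^r + 5^r) + 2·5^r = -3^{r+1} + 3·5^r + 2·5^r = -3^{r+1} + 5·5^r = -3^{r+1} + 5^{r+1}.
By induction, f[n] = -3^n + 5^n for all n ≥ 0.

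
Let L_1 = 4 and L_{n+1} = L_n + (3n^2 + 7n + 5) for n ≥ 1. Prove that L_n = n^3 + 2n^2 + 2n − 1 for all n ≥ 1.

Base case: L_1 = 4, and 1^3 + 2·1^2 + 2·1 − 1 = 4.
Assume L_r = r^3 + 2r^2 + 2r − 1.
Then L_{r+1} = L_r + (3r^2 + 7r + 5) = (r^3 + 2r^2 + 2r − 1) + (3r^2 + 7r + 5) = r^3 + 5r^2 + 9r + 4,
and (r+1)^3 + 2·(r+1)^2 + 2·(r+1) − 1 = r^3 + 5r^2 + 9r + 4.
This completes the inductive step, so L_n = n^3 + 2n^2 + 2n − 1 for all n ≥ 1.

L_n = n^3 + 2n^2 + 2n − 1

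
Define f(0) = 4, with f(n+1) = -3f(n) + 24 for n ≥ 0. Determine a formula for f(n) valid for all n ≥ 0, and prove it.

Claim: f(n) = -2·(-3)^n + 6.

Base case: f(0) = 4, and -2·(-3)^0 + 6 = -2 + 6 = 4.
Assume f(r) = -2·(-3)^r + 6 for some r ≥ 0.
Then f(r+1) = -3f(r) + 24 = -3·(-2·(-3)^r + 6) + 24 = 6·(-3)^r − 18 + 24 = -2·(-3)^{r+1} + 6.
This completes the inductive step, so f(n) = -2·(-3)^n + 6 for all n ≥ 0.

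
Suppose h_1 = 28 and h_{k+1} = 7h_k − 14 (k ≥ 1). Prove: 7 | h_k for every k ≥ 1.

Base case: h_1 = 28 = 7·4, so 7 | h_1.
Assume 7 | h_m, so h_m = 7t for some integer t.
Then h_{m+1} = 7h_m − 14 = 7·(7t) − 14 = 7(7t − 2), so 7 | h_{m+1}.
This completes the inductive step, so 7 | h_k for all k ≥ 1.

7 | h_k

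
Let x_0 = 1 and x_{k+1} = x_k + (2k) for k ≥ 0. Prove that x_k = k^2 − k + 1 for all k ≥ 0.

Base case: x_0 = 1, and 0^2 − 0 + 1 = 1.
Assume x_j = j^2 − j + 1.
Then x_{j+1} = x_j + (2j) = (j^2 − j + 1) + (2j) = j^2 + j + 1,
and (j+1)^2 − (j+1) + 1 = j^2 + j + 1.
Hence x_k = k^2 − k + 1 for every k ≥ 0, by induction.

x_k = k^2 − k + 1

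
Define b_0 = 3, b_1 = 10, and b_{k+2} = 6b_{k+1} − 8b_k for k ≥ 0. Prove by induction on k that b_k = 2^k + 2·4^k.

Base cases: b_0 = 3 and 2^0 + 2·4^0 = 3; b_1 = 10 and 2^1 + 2·4^1 = 10.
Assume b_j = 2^j + 2·4^j for all 0 ≤ j ≤ m, where m ≥ 1.
Then b_{m+1} = 6b_m − 8b_{m−1} = 6·(2^m + 2·4^m) − 8·(2^{m−1} + 2·4^{m−1}) = (6·2 − 8)2^{m−1} + 2·(6·4 − 8)4^{m−1} = 4·2^{m−1} + 32·4^{m−1} = 2^{m+1} + 2·4^{m+1}.
By strong induction, b_k = 2^k + 2·4^k for all k ≥ 0.

b_k = 2^k + 2·4^k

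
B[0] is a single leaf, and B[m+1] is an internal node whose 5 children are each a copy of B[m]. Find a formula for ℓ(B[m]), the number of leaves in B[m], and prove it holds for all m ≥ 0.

Claim: ℓ(B[m]) = 5^m.

Base case: ℓ(B[0]) = 1, and 5^0 = 1.
Assume ℓ(B[k]) = 5^k.
Then ℓ(B[k+1]) = 5·ℓ(B[k]) = 5·5^k = 5^{k+1}.
This completes the inductive step, so ℓ(B[m]) = 5^m for all m ≥ 0.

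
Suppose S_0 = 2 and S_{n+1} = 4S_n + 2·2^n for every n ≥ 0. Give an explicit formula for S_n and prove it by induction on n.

Claim: S_n = 3·4^n − 2^n.

Base case: S_0 = 2, and 3·4^0 − 2^0 = 3 − 1 = 2.
Assume S_r = 3·4^r − 2^r for some r ≥ 0.
Then S_{r+1} = 4S_r + 2·2^r = 4·(3·4^r − 2^r) + 2·2^r = 3·4^{r+1} − 4·2^r + 2·2^r = 3·4^{r+1} − 2·2^r = 3·4^{r+1} − 2^{r+1}.
By induction, S_n = 3·4^n − 2^n for all n ≥ 0.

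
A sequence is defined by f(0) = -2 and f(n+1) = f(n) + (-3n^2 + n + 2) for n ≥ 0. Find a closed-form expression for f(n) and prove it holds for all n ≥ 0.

Claim: f(n) = -n^3 + 2n^2 + n − 2.

Base case: f(0) = -2, and -0^3 + 2·0^2 + 0 − 2 = -2.
Assume f(m) = -m^3 + 2m^2 + m − 2.
Then f(m+1) = f(m) + (-3m^2 + m + 2) = (-m^3 + 2m^2 + m − 2) + (-3m^2 + m + 2) = -m^3 − m^2 + 2m,
and -(m+1)^3 + 2·(m+1)^2 + (m+1) − 2 = -m^3 − m^2 + 2m.
Hence f(n) = -n^3 + 2n^2 + n − 2 for every n ≥ 0, by induction.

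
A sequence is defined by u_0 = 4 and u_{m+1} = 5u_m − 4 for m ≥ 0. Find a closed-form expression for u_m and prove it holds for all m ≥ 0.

Claim: u_m = 3·5^m + 1.

Base case: u_0 = 4, and 3·5^0 + 1 = 3 + 1 = 4.
Assume u_k = 3·5^k + 1 for some k ≥ 0.
Then u_{k+1} = 5u_k − 4 = 5·(3·5^k + 1) − 4 = 15·5^k + 5 − 4 = 3·5^{k+1} + 1.
So the formula holds for k+1, and by induction u_m = 3·5^m + 1 for all m ≥ 0.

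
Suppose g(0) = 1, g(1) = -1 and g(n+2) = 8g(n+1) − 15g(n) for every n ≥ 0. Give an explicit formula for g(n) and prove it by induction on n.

Claim: g(n) = 3·3^n − 2·5^n.

Base cases: g(0) = 1 and 3·3^0 − 2·5^0 = 1; g(1) = -1 and 3·3^1 − 2·5^1 = -1.
Assume g(j) = 3·3^j − 2·5^j for all 0 ≤ j ≤ k, where k ≥ 1.
Then g(k+1) = 8g(k) − 15g(k−1) = 8·(3·3^k − 2·5^k) − 15·(3·3^{k−1} − 2·5^{k−1}) = 3·(8·3 − 15)3^{k−1} − 2·(8·5 − 15)5^{k−1} = 27·3^{k−1} − 50·5^{k−1} = 3·3^{k+1} − 2·5^{k+1}.
By strong induction, g(n) = 3·3^n − 2·5^n for all n ≥ 0.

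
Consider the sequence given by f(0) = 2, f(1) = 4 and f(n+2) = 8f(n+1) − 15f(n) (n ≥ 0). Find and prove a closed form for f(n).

Claim: f(n) = 3·3^n − 5^n.

Base cases: f(0) = 2 and 3·3^0 − 5^0 = 2; f(1) = 4 and 3·3^1 − 5^1 = 4.
Assume f(j) = 3·3^j − 5^j for all 0 ≤ j ≤ k, where k ≥ 1.
Then f(k+1) = 8f(k) − 15f(k−1) = 8·(3·3^k − 5^k) − 15·(3·3^{k−1} − 5^{k−1}) = 3·(8·3 − 15)3^{k−1} − (8·5 − 15)5^{k−1} = 27·3^{k−1} − 25·5^{k−1} = 3·3^{k+1} − 5^{k+1}.
By strong induction, f(n) = 3·3^n − 5^n for all n ≥ 0.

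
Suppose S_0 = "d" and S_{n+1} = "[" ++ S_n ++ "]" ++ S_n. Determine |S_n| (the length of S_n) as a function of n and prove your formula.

Claim: |S_n| = 3·2^n − 2.

Base case: |S_0| = 1, and 3·2^0 − 2 = 1.
Assume |S_j| = 3·2^j − 2.
Then |S_{j+1}| = 1 + |S_j| + 1 + |S_j| = 2|S_j| + 2 = 2(3·2^j − 2) + 2 = 3·2^{j+1} − 4 + 2 = 3·2^{j+1} − 2.
By induction, |S_n| = 3·2^n − 2 for all n ≥ 0.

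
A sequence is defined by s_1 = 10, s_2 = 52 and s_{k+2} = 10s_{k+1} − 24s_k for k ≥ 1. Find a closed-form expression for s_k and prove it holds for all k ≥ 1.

Claim: s_k = 4^k + 6^k.

Base cases: s_1 = 10 and 4^1 + 6^1 = 10; s_2 = 52 and 4^2 + 6^2 = 52.
Assume s_j = 4^j + 6^j for all 1 ≤ j ≤ m, where m ≥ 2.
Then s_{m+1} = 10s_m − 24s_{m−1} = 10·(4^m + 6^m) − 24·(4^{m−1} + 6^{m−1}) = (10·4 − 24)4^{m−1} + (10·6 − 24)6^{m−1} = 16·4^{m−1} + 36·6^{m−1} = 4^{m+1} + 6^{m+1}.
By strong induction, s_k = 4^k + 6^k for all k ≥ 1.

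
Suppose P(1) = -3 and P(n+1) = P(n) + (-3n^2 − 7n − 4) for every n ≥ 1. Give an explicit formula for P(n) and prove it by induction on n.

Claim: P(n) = -n^3 − 2n^2 − n + 1.

Base case: P(1) = -3, and -1^3 − 2·1^2 − 1 + 1 = -3.
Assume P(m) = -m^3 − 2m^2 − m + 1.
Then P(m+1) = P(m) + (-3m^2 − 7m − 4) = (-m^3 − 2m^2 − m + 1) + (-3m^2 − 7m − 4) = -m^3 − 5m^2 − 8m − 3,
and -(m+1)^3 − 2·(m+1)^2 − (m+1) + 1 = -m^3 − 5m^2 − 8m − 3.
Hence P(n) = -n^3 − 2n^2 − n + 1 for every n ≥ 1, by induction.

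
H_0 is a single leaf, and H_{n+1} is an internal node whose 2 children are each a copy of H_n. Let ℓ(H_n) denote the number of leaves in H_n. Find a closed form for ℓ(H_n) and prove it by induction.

Claim: ℓ(H_n) = 2^n.

Base case: ℓ(H_0) = 1, and 2^0 = 1.
Assume ℓ(H_j) = 2^j.
Then ℓ(H_{j+1}) = 2·ℓ(H_j) = 2·2^j = 2^{j+1}.
Hence ℓ(H_n) = 2^n for every n ≥ 0, by induction.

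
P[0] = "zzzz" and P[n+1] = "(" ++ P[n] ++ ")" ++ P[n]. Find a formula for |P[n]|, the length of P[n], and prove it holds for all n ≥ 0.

Claim: |P[n]| = 6·2^n − 2.

Base case: |P[0]| = 4, and 6·2^0 − 2 = 4.
Assume |P[j]| = 6·2^j − 2.
Then |P[j+1]| = 1 + |P[j]| + 1 + |P[j]| = 2|P[j]| + 2 = 2(6·2^j − 2) + 2 = 6·2^{j+1} − 4 + 2 = 6·2^{j+1} − 2.
By induction, |P[n]| = 6·2^n − 2 for all n ≥ 0.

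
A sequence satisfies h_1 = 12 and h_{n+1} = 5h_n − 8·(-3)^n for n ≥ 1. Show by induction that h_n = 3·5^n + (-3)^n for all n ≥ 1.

Base case: h_1 = 12, and 3·5^1 + (-3)^1 = 15 − 3 = 12.
Assume h_j = 3·5^j + (-3)^j for some j ≥ 1.
Then h_{j+1} = 5h_j − 8·(-3)^j = 5·(3·5^j + (-3)^j) − 8·(-3)^j = 3·5^{j+1} + 5·(-3)^j − 8·(-3)^j = 3·5^{j+1} − 3·(-3)^j = 3·5^{j+1} + (-3)^{j+1}.
This completes the inductive step, so h_n = 3·5^n + (-3)^n for all n ≥ 1.

h_n = 3·5^n + (-3)^n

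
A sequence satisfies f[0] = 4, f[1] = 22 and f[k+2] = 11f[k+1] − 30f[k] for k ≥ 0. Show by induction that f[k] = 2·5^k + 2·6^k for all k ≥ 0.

Base cases: f[0] = 4 and 2·5^0 + 2·6^0 = 4; f[1] = 22 and 2·5^1 + 2·6^1 = 22.
Assume f[j] = 2·5^j + 2·6^j for all 0 ≤ j ≤ r, where r ≥ 1.
Then f[r+1] = 11f[r] − 30f[r−1] = 11·(2·5^r + 2·6^r) − 30·(2·5^{r−1} + 2·6^{r−1}) = 2·(11·5 − 30)5^{r−1} + 2·(11·6 − 30)6^{r−1} = 50·5^{r−1} + 72·6^{r−1} = 2·5^{r+1} + 2·6^{r+1}.
Hence f[k] = 2·5^k + 2·6^k for every k ≥ 0, by strong induction.

f[k] = 2·5^k + 2·6^k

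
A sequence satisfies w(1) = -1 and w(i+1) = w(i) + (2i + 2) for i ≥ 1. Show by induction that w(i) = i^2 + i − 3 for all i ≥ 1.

Base case: w(1) = -1, and 1^2 + 1 − 3 = -1.
Assume w(k) = k^2 + k − 3.
Then w(k+1) = w(k) + (2k + 2) = (k^2 + k − 3) + (2k + 2) = k^2 + 3k − 1,
and (k+1)^2 + (k+1) − 3 = k^2 + 3k − 1.
Hence w(i) = i^2 + i − 3 for every i ≥ 1, by induction.

w(i) = i^2 + i − 3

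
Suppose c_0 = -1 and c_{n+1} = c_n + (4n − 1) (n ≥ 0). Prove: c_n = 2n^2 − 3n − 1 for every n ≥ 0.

Base case: c_0 = -1, and 2·0^2 − 3·0 − 1 = -1.
Assume c_r = 2r^2 − 3r − 1.
Then c_{r+1} = c_r + (4r − 1) = (2r^2 − 3r − 1) + (4r − 1) = 2r^2 + r − 2,
and 2·(r+1)^2 − 3·(r+1) − 1 = 2r^2 + r − 2.
By induction, c_n = 2n^2 − 3n − 1 for all n ≥ 0.

c_n = 2n^2 − 3n − 1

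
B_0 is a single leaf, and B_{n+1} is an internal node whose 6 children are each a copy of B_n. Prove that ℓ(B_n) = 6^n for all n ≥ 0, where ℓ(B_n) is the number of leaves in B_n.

Base case: ℓ(B_0) = 1, and 6^0 = 1.
Assume ℓ(B_j) = 6^j.
Then ℓ(B_{j+1}) = 6·ℓ(B_j) = 6·6^j = 6^{j+1}.
This completes the inductive step, so ℓ(B_n) = 6^n for all n ≥ 0.

ℓ(B_n) = 6^n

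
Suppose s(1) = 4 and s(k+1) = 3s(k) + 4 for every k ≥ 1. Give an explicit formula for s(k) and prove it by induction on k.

Claim: s(k) = 2·3^k − 2.

Base case: s(1) = 4, and 2·3^1 − 2 = 6 − 2 = 4.
Assume s(m) = 2·3^m − 2 for some m ≥ 1.
Then s(m+1) = 3s(m) + 4 = 3·(2·3^m − 2) + 4 = 6·3^m − 6 + 4 = 2·3^{m+1} − 2.
So the formula holds for m+1, and by induction s(k) = 2·3^k − 2 for all k ≥ 1.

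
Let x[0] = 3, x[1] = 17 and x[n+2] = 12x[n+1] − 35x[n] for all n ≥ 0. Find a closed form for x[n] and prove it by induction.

Claim: x[n] = 7^n + 2·5^n.

Base cases: x[0] = 3 and 7^0 + 2·5^0 = 3; x[1] = 17 and 7^1 + 2·5^1 = 17.
Assume x[j] = 7^j + 2·5^j for all 0 ≤ j ≤ r, where r ≥ 1.
Then x[r+1] = 12x[r] − 35x[r−1] = 12·(7^r + 2·5^r) − 35·(7^{r−1} + 2·5^{r−1}) = (12·7 − 35)7^{r−1} + 2·(12·5 − 35)5^{r−1} = 49·7^{r−1} + 50·5^{r−1} = 7^{r+1} + 2·5^{r+1}.
Hence x[n] = 7^n + 2·5^n for every n ≥ 0, by strong induction.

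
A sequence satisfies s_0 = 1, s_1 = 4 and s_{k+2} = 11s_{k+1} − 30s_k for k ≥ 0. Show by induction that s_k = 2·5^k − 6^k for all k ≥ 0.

Base cases: s_0 = 1 and 2·5^0 − 6^0 = 1; s_1 = 4 and 2·5^1 − 6^1 = 4.
Assume s_j = 2·5^j − 6^j for all 0 ≤ j ≤ r, where r ≥ 1.
Then s_{r+1} = 11s_r − 30s_{r−1} = 11·(2·5^r − 6^r) − 30·(2·5^{r−1} − 6^{r−1}) = 2·(11·5 − 30)5^{r−1} − (11·6 − 30)6^{r−1} = 50·5^{r−1} − 36·6^{r−1} = 2·5^{r+1} − 6^{r+1}.
By strong induction, s_k = 2·5^k − 6^k for all k ≥ 0.

s_k = 2·5^k − 6^k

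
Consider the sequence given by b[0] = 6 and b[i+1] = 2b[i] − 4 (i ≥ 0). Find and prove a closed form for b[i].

Claim: b[i] = 2^{i+1} + 4.

Base case: b[0] = 6, and 2^{0+1} + 4 = 2 + 4 = 6.
Assume b[m] = 2^{m+1} + 4 for some m ≥ 0.
Then b[m+1] = 2b[m] − 4 = 2·(2^{m+1} + 4) − 4 = 2^{m+2} + 8 − 4 = 2^{m+2} + 4.
By induction, b[i] = 2^{i+1} + 4 for all i ≥ 0.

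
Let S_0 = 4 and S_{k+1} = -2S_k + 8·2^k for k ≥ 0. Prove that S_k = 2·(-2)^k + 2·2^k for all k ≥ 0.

Base case: S_0 = 4, and 2·(-2)^0 + 2·2^0 = 2 + 2 = 4.
Assume S_j = 2·(-2)^j + 2·2^j for some j ≥ 0.
Then S_{j+1} = -2S_j + 8·2^j = -2·(2·(-2)^j + 2·2^j) + 8·2^j = 2·(-2)^{j+1} − 4·2^j + 8·2^j = 2·(-2)^{j+1} + 4·2^j = 2·(-2)^{j+1} + 2·2^{j+1}.
This completes the inductive step, so S_k = 2·(-2)^k + 2·2^k for all k ≥ 0.

S_k = 2·(-2)^k + 2·2^k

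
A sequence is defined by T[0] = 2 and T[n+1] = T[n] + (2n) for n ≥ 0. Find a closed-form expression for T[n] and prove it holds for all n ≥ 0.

Claim: T[n] = n^2 − n + 2.

Base case: T[0] = 2, and 0^2 − 0 + 2 = 2.
Assume T[r] = r^2 − r + 2.
Then T[r+1] = T[r] + (2r) = (r^2 − r + 2) + (2r) = r^2 + r + 2,
and (r+1)^2 − (r+1) + 2 = r^2 + r + 2.
This completes the inductive step, so T[n] = n^2 − n + 2 for all n ≥ 0.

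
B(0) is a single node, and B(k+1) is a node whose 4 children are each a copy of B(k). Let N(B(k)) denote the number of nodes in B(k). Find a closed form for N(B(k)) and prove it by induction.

Claim: N(B(k)) = (4^{k+1} − 1)/3.

Base case: N(B(0)) = 1, and (4^{0+1} − 1)/3 = 1.
Assume N(B(j)) = (4^{j+1} − 1)/3.
Then N(B(j+1)) = 1 + 4N(B(j)) = 1 + 4·(4^{j+1} − 1)/3 = 1 + (4^{j+2} − 4)/3 = (3 + 4^{j+2} − 4)/3 = (4^{j+2} − 1)/3.
So the formula holds for j+1, and by induction N(B(k)) = (4^{k+1} − 1)/3 for all k ≥ 0.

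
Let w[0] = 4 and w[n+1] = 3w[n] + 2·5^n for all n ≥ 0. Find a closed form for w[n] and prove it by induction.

Claim: w[n] = 3·3^n + 5^n.

Base case: w[0] = 4, and 3·3^0 + 5^0 = 3 + 1 = 4.
Assume w[m] = 3·3^m + 5^m for some m ≥ 0.
Then w[m+1] = 3w[m] + 2·5^m = 3·(3·3^m + 5^m) + 2·5^m = 3·3^{m+1} + 3·5^m + 2·5^m = 3·3^{m+1} + 5·5^m = 3·3^{m+1} + 5^{m+1}.
By induction, w[n] = 3·3^n + 5^n for all n ≥ 0.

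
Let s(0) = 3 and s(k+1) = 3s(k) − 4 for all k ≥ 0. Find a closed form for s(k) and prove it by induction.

Claim: s(k) = 3^k + 2.

Base case: s(0) = 3, and 3^0 + 2 = 1 + 2 = 3.
Assume s(j) = 3^j + 2 for some j ≥ 0.
Then s(j+1) = 3s(j) − 4 = 3·(3^j + 2) − 4 = 3^{j+1} + 6 − 4 = 3^{j+1} + 2.
Hence s(k) = 3^k + 2 for every k ≥ 0, by induction.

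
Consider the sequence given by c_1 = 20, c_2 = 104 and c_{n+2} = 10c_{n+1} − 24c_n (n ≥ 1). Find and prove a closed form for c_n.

Claim: c_n = 2·6^n + 2·4^n.

Base cases: c_1 = 20 and 2·6^1 + 2·4^1 = 20; c_2 = 104 and 2·6^2 + 2·4^2 = 104.
Assume c_i = 2·6^i + 2·4^i for all 1 ≤ i ≤ j, where j ≥ 2.
Then c_{j+1} = 10c_j − 24c_{j−1} = 10·(2·6^j + 2·4^j) − 24·(2·6^{j−1} + 2·4^{j−1}) = 2·(10·6 − 24)6^{j−1} + 2·(10·4 − 24)4^{j−1} = 72·6^{j−1} + 32·4^{j−1} = 2·6^{j+1} + 2·4^{j+1}.
This completes the inductive step, so c_n = 2·6^n + 2·4^n for all n ≥ 1.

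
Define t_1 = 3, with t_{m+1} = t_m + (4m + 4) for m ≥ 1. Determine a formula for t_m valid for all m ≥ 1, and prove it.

Claim: t_m = 2m^2 + 2m − 1.

Base case: t_1 = 3, and 2·1^2 + 2·1 − 1 = 3.
Assume t_k = 2k^2 + 2k − 1.
Then t_{k+1} = t_k + (4k + 4) = (2k^2 + 2k − 1) + (4k + 4) = 2k^2 + 6k + 3,
and 2·(k+1)^2 + 2·(k+1) − 1 = 2k^2 + 6k + 3.
By induction, t_m = 2m^2 + 2m − 1 for all m ≥ 1.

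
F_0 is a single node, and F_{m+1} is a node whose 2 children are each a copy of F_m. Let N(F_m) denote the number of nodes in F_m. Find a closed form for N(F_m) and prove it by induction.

Claim: N(F_m) = 2^{m+1} − 1.

Base case: N(F_0) = 1, and 2^{0+1} − 1 = 1.
Assume N(F_j) = 2^{j+1} − 1.
Then N(F_{j+1}) = 1 + 2N(F_j) = 1 + 2(2^{j+1} − 1) = 2^{j+2} − 2 + 1 = 2^{j+2} − 1.
So the formula holds for j+1, and by induction N(F_m) = 2^{m+1} − 1 for all m ≥ 0.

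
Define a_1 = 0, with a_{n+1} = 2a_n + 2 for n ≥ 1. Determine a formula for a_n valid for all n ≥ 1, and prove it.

Claim: a_n = 2^n − 2.

Base case: a_1 = 0, and 2^1 − 2 = 2 − 2 = 0.
Assume a_j = 2^j − 2 for some j ≥ 1.
Then a_{j+1} = 2a_j + 2 = 2·(2^j − 2) + 2 = 2^{j+1} − 4 + 2 = 2^{j+1} − 2.
This completes the inductive step, so a_n = 2^n − 2 for all n ≥ 1.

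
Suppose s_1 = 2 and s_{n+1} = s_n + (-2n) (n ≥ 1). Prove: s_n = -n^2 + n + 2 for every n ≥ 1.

Base case: s_1 = 2, and -1^2 + 1 + 2 = 2.
Assume s_k = -k^2 + k + 2.
Then s_{k+1} = s_k + (-2k) = (-k^2 + k + 2) + (-2k) = -k^2 − k + 2,
and -(k+1)^2 + (k+1) + 2 = -k^2 − k + 2.
By induction, s_n = -n^2 + n + 2 for all n ≥ 1.

s_n = -n^2 + n + 2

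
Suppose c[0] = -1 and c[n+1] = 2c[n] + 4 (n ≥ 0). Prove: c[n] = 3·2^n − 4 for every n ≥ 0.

Base case: c[0] = -1, and 3·2^0 − 4 = 3 − 4 = -1.
Assume c[r] = 3·2^r − 4 for some r ≥ 0.
Then c[r+1] = 2c[r] + 4 = 2·(3·2^r − 4) + 4 = 6·2^r − 8 + 4 = 3·2^{r+1} − 4.
Hence c[n] = 3·2^n − 4 for every n ≥ 0, by induction.

c[n] = 3·2^n − 4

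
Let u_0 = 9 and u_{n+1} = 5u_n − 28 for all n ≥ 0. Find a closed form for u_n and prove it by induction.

Claim: u_n = 2·5^n + 7.

Base case: u_0 = 9, and 2·5^0 + 7 = 2 + 7 = 9.
Assume u_m = 2·5^m + 7 for some m ≥ 0.
Then u_{m+1} = 5u_m − 28 = 5·(2·5^m + 7) − 28 = 10·5^m + 35 − 28 = 2·5^{m+1} + 7.
By induction, u_n = 2·5^n + 7 for all n ≥ 0.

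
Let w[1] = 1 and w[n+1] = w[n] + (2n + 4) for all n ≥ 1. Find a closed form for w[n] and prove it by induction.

Claim: w[n] = n^2 + 3n − 3.

Base case: w[1] = 1, and 1^2 + 3·1 − 3 = 1.
Assume w[k] = k^2 + 3k − 3.
Then w[k+1] = w[k] + (2k + 4) = (k^2 + 3k − 3) + (2k + 4) = k^2 + 5k + 1,
and (k+1)^2 + 3·(k+1) − 3 = k^2 + 5k + 1.
By induction, w[n] = n^2 + 3n − 3 for all n ≥ 1.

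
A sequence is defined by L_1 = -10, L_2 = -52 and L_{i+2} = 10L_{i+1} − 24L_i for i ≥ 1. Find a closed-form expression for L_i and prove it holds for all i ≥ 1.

Claim: L_i = -6^i − 4^i.

Base cases: L_1 = -10 and -6^1 − 4^1 = -10; L_2 = -52 and -6^2 − 4^2 = -52.
Assume L_j = -6^j − 4^j for all 1 ≤ j ≤ m, where m ≥ 2.
Then L_{m+1} = 10L_m − 24L_{m−1} = 10·(-6^m − 4^m) − 24·(-6^{m−1} − 4^{m−1}) = -(10·6 − 24)6^{m−1} − (10·4 − 24)4^{m−1} = -36·6^{m−1} − 16·4^{m−1} = -6^{m+1} − 4^{m+1}.
So the formula holds for m+1, and by strong induction L_i = -6^i − 4^i for all i ≥ 1.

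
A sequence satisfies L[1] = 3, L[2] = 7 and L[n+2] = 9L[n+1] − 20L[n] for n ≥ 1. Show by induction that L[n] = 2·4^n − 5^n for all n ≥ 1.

Base cases: L[1] = 3 and 2·4^1 − 5^1 = 3; L[2] = 7 and 2·4^2 − 5^2 = 7.
Assume L[i] = 2·4^i − 5^i for all 1 ≤ i ≤ j, where j ≥ 2.
Then L[j+1] = 9L[j] − 20L[j−1] = 9·(2·4^j − 5^j) − 20·(2·4^{j−1} − 5^{j−1}) = 2·(9·4 − 20)4^{j−1} − (9·5 − 20)5^{j−1} = 32·4^{j−1} − 25·5^{j−1} = 2·4^{j+1} − 5^{j+1}.
This completes the inductive step, so L[n] = 2·4^n − 5^n for all n ≥ 1.

L[n] = 2·4^n − 5^n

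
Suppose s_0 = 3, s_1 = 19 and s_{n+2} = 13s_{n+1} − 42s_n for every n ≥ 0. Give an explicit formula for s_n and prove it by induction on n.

Claim: s_n = 7^n + 2·6^n.

Base cases: s_0 = 3 and 7^0 + 2·6^0 = 3; s_1 = 19 and 7^1 + 2·6^1 = 19.
Assume s_j = 7^j + 2·6^j for all 0 ≤ j ≤ m, where m ≥ 1.
Then s_{m+1} = 13s_m − 42s_{m−1} = 13·(7^m + 2·6^m) − 42·(7^{m−1} + 2·6^{m−1}) = (13·7 − 42)7^{m−1} + 2·(13·6 − 42)6^{m−1} = 49·7^{m−1} + 72·6^{m−1} = 7^{m+1} + 2·6^{m+1}.
By strong induction, s_n = 7^n + 2·6^n for all n ≥ 0.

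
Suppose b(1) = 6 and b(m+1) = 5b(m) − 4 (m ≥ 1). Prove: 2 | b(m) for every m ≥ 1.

Base case: b(1) = 6 = 2·3, so 2 | b(1).
Assume 2 | b(j), so b(j) = 2t for some integer t.
Then b(j+1) = 5b(j) − 4 = 5·(2t) − 4 = 2(5t − 2), so 2 | b(j+1).
This completes the inductive step, so 2 | b(m) for all m ≥ 1.

2 | b(m)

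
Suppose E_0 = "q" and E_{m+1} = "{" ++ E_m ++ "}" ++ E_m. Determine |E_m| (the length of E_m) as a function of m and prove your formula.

Claim: |E_m| = 3·2^m − 2.

Base case: |E_0| = 1, and 3·2^0 − 2 = 1.
Assume |E_k| = 3·2^k − 2.
Then |E_{k+1}| = 1 + |E_k| + 1 + |E_k| = 2|E_k| + 2 = 2(3·2^k − 2) + 2 = 3·2^{k+1} − 4 + 2 = 3·2^{k+1} − 2.
So the formula holds for k+1, and by induction |E_m| = 3·2^m − 2 for all m ≥ 0.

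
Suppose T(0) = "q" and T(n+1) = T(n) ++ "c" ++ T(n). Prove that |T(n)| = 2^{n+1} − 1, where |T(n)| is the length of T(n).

Base case: |T(0)| = 1, and 2^{0+1} − 1 = 1.
Assume |T(m)| = 2^{m+1} − 1.
Then |T(m+1)| = |T(m)| + 1 + |T(m)| = 2|T(m)| + 1 = 2(2^{m+1} − 1) + 1 = 2^{m+2} − 2 + 1 = 2^{m+2} − 1.
Hence |T(n)| = 2^{n+1} − 1 for every n ≥ 0, by induction.

|T(n)| = 2^{n+1} − 1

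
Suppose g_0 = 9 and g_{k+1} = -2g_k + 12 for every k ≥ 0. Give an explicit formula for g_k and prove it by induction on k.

Claim: g_k = 5·(-2)^k + 4.

Base case: g_0 = 9, and 5·(-2)^0 + 4 = 5 + 4 = 9.
Assume g_m = 5·(-2)^m + 4 for some m ≥ 0.
Then g_{m+1} = -2g_m + 12 = -2·(5·(-2)^m + 4) + 12 = -10·(-2)^m − 8 + 12 = 5·(-2)^{m+1} + 4.
So the formula holds for m+1, and by induction g_k = 5·(-2)^k + 4 for all k ≥ 0.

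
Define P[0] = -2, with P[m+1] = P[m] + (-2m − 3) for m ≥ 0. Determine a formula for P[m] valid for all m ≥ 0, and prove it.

Claim: P[m] = -m^2 − 2m − 2.

Base case: P[0] = -2, and -0^2 − 2·0 − 2 = -2.
Assume P[k] = -k^2 − 2k − 2.
Then P[k+1] = P[k] + (-2k − 3) = (-k^2 − 2k − 2) + (-2k − 3) = -k^2 − 4k − 5,
and -(k+1)^2 − 2·(k+1) − 2 = -k^2 − 4k − 5.
Hence P[m] = -m^2 − 2m − 2 for every m ≥ 0, by induction.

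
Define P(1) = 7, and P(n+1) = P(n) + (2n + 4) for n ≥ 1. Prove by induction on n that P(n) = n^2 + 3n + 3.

Base case: P(1) = 7, and 1^2 + 3·1 + 3 = 7.
Assume P(r) = r^2 + 3r + 3.
Then P(r+1) = P(r) + (2r + 4) = (r^2 + 3r + 3) + (2r + 4) = r^2 + 5r + 7,
and (r+1)^2 + 3·(r+1) + 3 = r^2 + 5r + 7.
By induction, P(n) = n^2 + 3n + 3 for all n ≥ 1.

P(n) = n^2 + 3n + 3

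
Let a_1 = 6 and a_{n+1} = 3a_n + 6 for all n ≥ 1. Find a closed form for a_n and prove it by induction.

Claim: a_n = 3^{n+1} − 3.

Base case: a_1 = 6, and 3^{1+1} − 3 = 9 − 3 = 6.
Assume a_j = 3^{j+1} − 3 for some j ≥ 1.
Then a_{j+1} = 3a_j + 6 = 3·(3^{j+1} − 3) + 6 = 3^{j+2} − 9 + 6 = 3^{j+2} − 3.
By induction, a_n = 3^{n+1} − 3 for all n ≥ 1.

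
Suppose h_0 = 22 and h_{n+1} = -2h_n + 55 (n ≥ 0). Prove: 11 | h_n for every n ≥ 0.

Base case: h_0 = 22 = 11·2, so 11 | h_0.
Assume 11 | h_k, so h_k = 11t for some integer t.
Then h_{k+1} = -2h_k + 55 = -2·(11t) + 55 = 11(-2t + 5), so 11 | h_{k+1}.
So the property holds for k+1, and by induction 11 | h_n for all n ≥ 0.

11 | h_n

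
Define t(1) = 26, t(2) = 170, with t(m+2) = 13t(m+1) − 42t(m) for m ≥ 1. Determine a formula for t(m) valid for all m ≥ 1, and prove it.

Claim: t(m) = 2·6^m + 2·7^m.

Base cases: t(1) = 26 and 2·6^1 + 2·7^1 = 26; t(2) = 170 and 2·6^2 + 2·7^2 = 170.
Assume t(j) = 2·6^j + 2·7^j for all 1 ≤ j ≤ r, where r ≥ 2.
Then t(r+1) = 13t(r) − 42t(r−1) = 13·(2·6^r + 2·7^r) − 42·(2·6^{r−1} + 2·7^{r−1}) = 2·(13·6 − 42)6^{r−1} + 2·(13·7 − 42)7^{r−1} = 72·6^{r−1} + 98·7^{r−1} = 2·6^{r+1} + 2·7^{r+1}.
This completes the inductive step, so t(m) = 2·6^m + 2·7^m for all m ≥ 1.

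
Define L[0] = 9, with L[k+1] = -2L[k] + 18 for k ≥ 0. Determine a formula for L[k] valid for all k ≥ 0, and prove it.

Claim: L[k] = 3·(-2)^k + 6.

Base case: L[0] = 9, and 3·(-2)^0 + 6 = 3 + 6 = 9.
Assume L[m] = 3·(-2)^m + 6 for some m ≥ 0.
Then L[m+1] = -2L[m] + 18 = -2·(3·(-2)^m + 6) + 18 = -6·(-2)^m − 12 + 18 = 3·(-2)^{m+1} + 6.
Hence L[k] = 3·(-2)^k + 6 for every k ≥ 0, by induction.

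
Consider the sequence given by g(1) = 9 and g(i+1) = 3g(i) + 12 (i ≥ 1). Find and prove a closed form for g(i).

Claim: g(i) = 5·3^i − 6.

Base case: g(1) = 9, and 5·3^1 − 6 = 15 − 6 = 9.
Assume g(m) = 5·3^m − 6 for some m ≥ 1.
Then g(m+1) = 3g(m) + 12 = 3·(5·3^m − 6) + 12 = 15·3^m − 18 + 12 = 5·3^{m+1} − 6.
Hence g(i) = 5·3^i − 6 for every i ≥ 1, by induction.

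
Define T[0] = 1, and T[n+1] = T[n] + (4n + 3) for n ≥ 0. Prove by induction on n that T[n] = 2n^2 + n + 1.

Base case: T[0] = 1, and 2·0^2 + 0 + 1 = 1.
Assume T[j] = 2j^2 + j + 1.
Then T[j+1] = T[j] + (4j + 3) = (2j^2 + j + 1) + (4j + 3) = 2j^2 + 5j + 4,
and 2·(j+1)^2 + (j+1) + 1 = 2j^2 + 5j + 4.
This completes the inductive step, so T[n] = 2n^2 + n + 1 for all n ≥ 0.

T[n] = 2n^2 + n + 1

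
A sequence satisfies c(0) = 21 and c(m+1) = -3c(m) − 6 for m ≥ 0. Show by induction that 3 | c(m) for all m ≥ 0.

Base case: c(0) = 21 = 3·7, so 3 | c(0).
Assume 3 | c(k), so c(k) = 3t for some integer t.
Then c(k+1) = -3c(k) − 6 = -3·(3t) − 6 = 3(-3t − 2), so 3 | c(k+1).
By induction, 3 | c(m) for all m ≥ 0.

3 | c(m)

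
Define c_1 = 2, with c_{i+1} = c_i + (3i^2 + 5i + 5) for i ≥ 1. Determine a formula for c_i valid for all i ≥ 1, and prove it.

Claim: c_i = i^3 + i^2 + 3i − 3.

Base case: c_1 = 2, and 1^3 + 1^2 + 3·1 − 3 = 2.
Assume c_k = k^3 + k^2 + 3k − 3.
Then c_{k+1} = c_k + (3k^2 + 5k + 5) = (k^3 + k^2 + 3k − 3) + (3k^2 + 5k + 5) = k^3 + 4k^2 + 8k + 2,
and (k+1)^3 + (k+1)^2 + 3·(k+1) − 3 = k^3 + 4k^2 + 8k + 2.
By induction, c_i = i^3 + i^2 + 3i − 3 for all i ≥ 1.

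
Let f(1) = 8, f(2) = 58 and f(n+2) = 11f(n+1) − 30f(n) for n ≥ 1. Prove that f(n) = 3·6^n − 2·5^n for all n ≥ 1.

Base cases: f(1) = 8 and 3·6^1 − 2·5^1 = 8; f(2) = 58 and 3·6^2 − 2·5^2 = 58.
Assume f(j) = 3·6^j − 2·5^j for all 1 ≤ j ≤ k, where k ≥ 2.
Then f(k+1) = 11f(k) − 30f(k−1) = 11·(3·6^k − 2·5^k) − 30·(3·6^{k−1} − 2·5^{k−1}) = 3·(11·6 − 30)6^{k−1} − 2·(11·5 − 30)5^{k−1} = 108·6^{k−1} − 50·5^{k−1} = 3·6^{k+1} − 2·5^{k+1}.
By strong induction, f(n) = 3·6^n − 2·5^n for all n ≥ 1.

f(n) = 3·6^n − 2·5^n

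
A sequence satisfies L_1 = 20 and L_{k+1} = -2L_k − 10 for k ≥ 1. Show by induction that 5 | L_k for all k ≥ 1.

Base case: L_1 = 20 = 5·4, so 5 | L_1.
Assume 5 | L_r, so L_r = 5t for some integer t.
Then L_{r+1} = -2L_r − 10 = -2·(5t) − 10 = 5(-2t − 2), so 5 | L_{r+1}.
Hence 5 | L_k for every k ≥ 1, by induction.

5 | L_k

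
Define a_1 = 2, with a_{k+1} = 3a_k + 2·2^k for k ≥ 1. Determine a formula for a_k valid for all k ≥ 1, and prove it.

Claim: a_k = 2·3^k − 2·2^k.

Base case: a_1 = 2, and 2·3^1 − 2·2^1 = 6 − 4 = 2.
Assume a_m = 2·3^m − 2·2^m for some m ≥ 1.
Then a_{m+1} = 3a_m + 2·2^m = 3·(2·3^m − 2·2^m) + 2·2^m = 2·3^{m+1} − 6·2^m + 2·2^m = 2·3^{m+1} − 4·2^m = 2·3^{m+1} − 2·2^{m+1}.
So the formula holds for m+1, and by induction a_k = 2·3^k − 2·2^k for all k ≥ 1.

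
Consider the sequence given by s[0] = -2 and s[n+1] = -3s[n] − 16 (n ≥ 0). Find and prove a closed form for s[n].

Claim: s[n] = 2·(-3)^n − 4.

Base case: s[0] = -2, and 2·(-3)^0 − 4 = 2 − 4 = -2.
Assume s[r] = 2·(-3)^r − 4 for some r ≥ 0.
Then s[r+1] = -3s[r] − 16 = -3·(2·(-3)^r − 4) − 16 = -6·(-3)^r + 12 − 16 = 2·(-3)^{r+1} − 4.
Hence s[n] = 2·(-3)^n − 4 for every n ≥ 0, by induction.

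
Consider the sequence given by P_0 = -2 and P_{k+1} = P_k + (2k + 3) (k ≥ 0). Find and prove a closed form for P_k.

Claim: P_k = k^2 + 2k − 2.

Base case: P_0 = -2, and 0^2 + 2·0 − 2 = -2.
Assume P_j = j^2 + 2j − 2.
Then P_{j+1} = P_j + (2j + 3) = (j^2 + 2j − 2) + (2j + 3) = j^2 + 4j + 1,
and (j+1)^2 + 2·(j+1) − 2 = j^2 + 4j + 1.
By induction, P_k = k^2 + 2k − 2 for all k ≥ 0.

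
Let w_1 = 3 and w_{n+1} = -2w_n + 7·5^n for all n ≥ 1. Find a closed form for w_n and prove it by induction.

Claim: w_n = (-2)^n + 5^n.

Base case: w_1 = 3, and (-2)^1 + 5^1 = -2 + 5 = 3.
Assume w_m = (-2)^m + 5^m for some m ≥ 1.
Then w_{m+1} = -2w_m + 7·5^m = -2·((-2)^m + 5^m) + 7·5^m = (-2)^{m+1} − 2·5^m + 7·5^m = (-2)^{m+1} + 5·5^m = (-2)^{m+1} + 5^{m+1}.
So the formula holds for m+1, and by induction w_n = (-2)^n + 5^n for all n ≥ 1.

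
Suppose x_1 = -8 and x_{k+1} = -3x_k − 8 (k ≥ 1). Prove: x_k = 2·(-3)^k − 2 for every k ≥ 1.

Base case: x_1 = -8, and 2·(-3)^1 − 2 = -6 − 2 = -8.
Assume x_m = 2·(-3)^m − 2 for some m ≥ 1.
Then x_{m+1} = -3x_m − 8 = -3·(2·(-3)^m − 2) − 8 = -6·(-3)^m + 6 − 8 = 2·(-3)^{m+1} − 2.
Hence x_k = 2·(-3)^k − 2 for every k ≥ 1, by induction.

x_k = 2·(-3)^k − 2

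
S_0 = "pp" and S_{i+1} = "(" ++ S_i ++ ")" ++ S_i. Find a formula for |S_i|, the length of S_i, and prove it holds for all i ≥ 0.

Claim: |S_i| = 2^{i+2} − 2.

Base case: |S_0| = 2, and 2^{0+2} − 2 = 2.
Assume |S_j| = 2^{j+2} − 2.
Then |S_{j+1}| = 1 + |S_j| + 1 + |S_j| = 2|S_j| + 2 = 2(2^{j+2} − 2) + 2 = 2^{j+3} − 4 + 2 = 2^{j+3} − 2.
This completes the inductive step, so |S_i| = 2^{i+2} − 2 for all i ≥ 0.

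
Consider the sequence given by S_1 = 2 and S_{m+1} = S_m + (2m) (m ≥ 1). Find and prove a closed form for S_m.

Claim: S_m = m^2 − m + 2.

Base case: S_1 = 2, and 1^2 − 1 + 2 = 2.
Assume S_j = j^2 − j + 2.
Then S_{j+1} = S_j + (2j) = (j^2 − j + 2) + (2j) = j^2 + j + 2,
and (j+1)^2 − (j+1) + 2 = j^2 + j + 2.
Hence S_m = m^2 − m + 2 for every m ≥ 1, by induction.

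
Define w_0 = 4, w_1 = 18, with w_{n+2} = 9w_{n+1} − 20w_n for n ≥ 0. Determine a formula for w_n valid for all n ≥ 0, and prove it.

Claim: w_n = 2·5^n + 2·4^n.

Base cases: w_0 = 4 and 2·5^0 + 2·4^0 = 4; w_1 = 18 and 2·5^1 + 2·4^1 = 18.
Assume w_i = 2·5^i + 2·4^i for all 0 ≤ i ≤ j, where j ≥ 1.
Then w_{j+1} = 9w_j − 20w_{j−1} = 9·(2·5^j + 2·4^j) − 20·(2·5^{j−1} + 2·4^{j−1}) = 2·(9·5 − 20)5^{j−1} + 2·(9·4 − 20)4^{j−1} = 50·5^{j−1} + 32·4^{j−1} = 2·5^{j+1} + 2·4^{j+1}.
So the formula holds for j+1, and by strong induction w_n = 2·5^n + 2·4^n for all n ≥ 0.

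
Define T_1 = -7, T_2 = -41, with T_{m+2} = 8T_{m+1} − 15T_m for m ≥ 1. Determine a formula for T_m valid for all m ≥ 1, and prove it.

Claim: T_m = 3^m − 2·5^m.

Base cases: T_1 = -7 and 3^1 − 2·5^1 = -7; T_2 = -41 and 3^2 − 2·5^2 = -41.
Assume T_i = 3^i − 2·5^i for all 1 ≤ i ≤ j, where j ≥ 2.
Then T_{j+1} = 8T_j − 15T_{j−1} = 8·(3^j − 2·5^j) − 15·(3^{j−1} − 2·5^{j−1}) = (8·3 − 15)3^{j−1} − 2·(8·5 − 15)5^{j−1} = 9·3^{j−1} − 50·5^{j−1} = 3^{j+1} − 2·5^{j+1}.
Hence T_m = 3^m − 2·5^m for every m ≥ 1, by strong induction.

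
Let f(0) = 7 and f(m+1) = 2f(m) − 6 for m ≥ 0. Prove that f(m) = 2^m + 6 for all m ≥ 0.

Base case: f(0) = 7, and 2^0 + 6 = 1 + 6 = 7.
Assume f(r) = 2^r + 6 for some r ≥ 0.
Then f(r+1) = 2f(r) − 6 = 2·(2^r + 6) − 6 = 2^{r+1} + 12 − 6 = 2^{r+1} + 6.
This completes the inductive step, so f(m) = 2^m + 6 for all m ≥ 0.

f(m) = 2^m + 6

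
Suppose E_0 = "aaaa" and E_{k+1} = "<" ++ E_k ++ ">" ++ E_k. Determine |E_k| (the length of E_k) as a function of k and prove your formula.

Claim: |E_k| = 6·2^k − 2.

Base case: |E_0| = 4, and 6·2^0 − 2 = 4.
Assume |E_m| = 6·2^m − 2.
Then |E_{m+1}| = 1 + |E_m| + 1 + |E_m| = 2|E_m| + 2 = 2(6·2^m − 2) + 2 = 6·2^{m+1} − 4 + 2 = 6·2^{m+1} − 2.
By induction, |E_k| = 6·2^k − 2 for all k ≥ 0.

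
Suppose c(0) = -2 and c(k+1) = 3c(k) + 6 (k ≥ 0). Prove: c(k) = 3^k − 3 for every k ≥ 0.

Base case: c(0) = -2, and 3^0 − 3 = 1 − 3 = -2.
Assume c(r) = 3^r − 3 for some r ≥ 0.
Then c(r+1) = 3c(r) + 6 = 3·(3^r − 3) + 6 = 3^{r+1} − 9 + 6 = 3^{r+1} − 3.
By induction, c(k) = 3^k − 3 for all k ≥ 0.

c(k) = 3^k − 3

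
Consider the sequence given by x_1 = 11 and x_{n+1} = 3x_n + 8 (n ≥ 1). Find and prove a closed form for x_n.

Claim: x_n = 5·3^n − 4.

Base case: x_1 = 11, and 5·3^1 − 4 = 15 − 4 = 11.
Assume x_j = 5·3^j − 4 for some j ≥ 1.
Then x_{j+1} = 3x_j + 8 = 3·(5·3^j − 4) + 8 = 15·3^j − 12 + 8 = 5·3^{j+1} − 4.
This completes the inductive step, so x_n = 5·3^n − 4 for all n ≥ 1.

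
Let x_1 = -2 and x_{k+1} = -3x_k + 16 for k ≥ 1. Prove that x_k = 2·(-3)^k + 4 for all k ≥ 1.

Base case: x_1 = -2, and 2·(-3)^1 + 4 = -6 + 4 = -2.
Assume x_r = 2·(-3)^r + 4 for some r ≥ 1.
Then x_{r+1} = -3x_r + 16 = -3·(2·(-3)^r + 4) + 16 = -6·(-3)^r − 12 + 16 = 2·(-3)^{r+1} + 4.
So the formula holds for r+1, and by induction x_k = 2·(-3)^k + 4 for all k ≥ 1.

x_k = 2·(-3)^k + 4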